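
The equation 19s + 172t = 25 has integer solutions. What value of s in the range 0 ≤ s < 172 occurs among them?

119

gcd(19, 172) = 1 (Euclid: 172 = 9·19 + 1; 19 = 19·1 + 0), and 1 | 25.
Extended Euclid: 19·(-9) + 172·(1) = 1. Scale by 25: s₀ = -225.
General solution s = s₀ + 172k; reducing mod 172 gives s = 119 (and t = -13).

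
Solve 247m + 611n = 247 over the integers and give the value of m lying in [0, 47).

Euclid: 611 = 2·247 + 117; 247 = 2·117 + 13; 117 = 9·13 + 0 → gcd = 13; 247 = 13·19.
Back-substitution yields 247·(5) + 611·(-2) = 13, so one solution is m = 5·19 = 95, n = -2·19 = -38.
Solutions in m differ by 611/13 = 47; the one in [0, 47) is 95 mod 47 = 1.

1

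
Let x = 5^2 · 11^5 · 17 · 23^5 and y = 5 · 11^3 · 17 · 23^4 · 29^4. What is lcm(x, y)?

max exponent per prime: 5^2 · 11^5 · 17 · 23^5 · 29^4 = 311590011703214351525

311590011703214351525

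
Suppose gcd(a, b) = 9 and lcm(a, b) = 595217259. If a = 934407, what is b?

Using ab = gcd(a,b)·lcm(a,b) = 9·595217259 = 5356955331, we get b = 5356955331/934407 = 5733.

5733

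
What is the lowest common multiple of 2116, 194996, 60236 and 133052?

lcm(2116, 194996) = 2116·194996/gcd = 412611536/4 = 103152884
lcm(103152884, 60236) = 103152884·60236/gcd = 6213517120624/4 = 1553379280156
lcm(1553379280156, 133052) = 1553379280156·133052/gcd = 206680219983316112/4292 = 48154757684836

48154757684836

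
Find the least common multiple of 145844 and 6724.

245163764

gcd first: 145844 = 21·6724 + 4640; 6724 = 1·4640 + 2084; 4640 = 2·2084 + 472; 2084 = 4·472 + 196; 472 = 2·196 + 80; 196 = 2·80 + 36; 80 = 2·36 + 8; 36 = 4·8 + 4; 8 = 2·4 + 0 → gcd = 4
lcm = 145844·6724/gcd = 980655056/4 = 245163764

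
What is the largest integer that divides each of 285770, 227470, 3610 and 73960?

gcd(285770, 227470): 285770 = 1·227470 + 58300; 227470 = 3·58300 + 52570; 58300 = 1·52570 + 5730; 52570 = 9·5730 + 1000; 5730 = 5·1000 + 730; 1000 = 1·730 + 270; 730 = 2·270 + 190; 270 = 1·190 + 80; 190 = 2·80 + 30; 80 = 2·30 + 20; 30 = 1·20 + 10; 20 = 2·10 + 0 → 10
gcd(10, 3610): 3610 = 361·10 + 0 → 10
gcd(10, 73960): 73960 = 7396·10 + 0 → 10

10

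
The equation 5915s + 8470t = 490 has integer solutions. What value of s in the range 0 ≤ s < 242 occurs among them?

gcd(5915, 8470) = 35 (Euclid: 8470 = 1·5915 + 2555; 5915 = 2·2555 + 805; 2555 = 3·805 + 140; 805 = 5·140 + 105; 140 = 1·105 + 35; 105 = 3·35 + 0), and 35 | 490.
Extended Euclid: 5915·(-63) + 8470·(44) = 35. Scale by 14: s₀ = -882.
General solution s = s₀ + 242k; reducing mod 242 gives s = 86 (and t = -60).

86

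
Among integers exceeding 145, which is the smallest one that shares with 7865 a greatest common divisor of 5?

150

7865 = 5·1573. Any t with gcd(t, 7865) = 5 is a multiple of 5, say 5s, with s coprime to 1573.
Need s > 145/5, so s ≥ 30. First s ≥ 30 with gcd(s, 1573) = 1 is s = 30. Thus t = 5·30 = 150.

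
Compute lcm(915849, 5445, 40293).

lcm(915849, 5445) = 915849·5445/gcd = 4986797805/1089 = 4579245
lcm(4579245, 40293) = 4579245·40293/gcd = 184511518785/1089 = 169432065

169432065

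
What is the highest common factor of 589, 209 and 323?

19

589 = 19 · 31; 209 = 11 · 19; 323 = 17 · 19
gcd takes min exponent of each prime: 19 = 19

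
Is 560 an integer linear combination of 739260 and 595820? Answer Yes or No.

By Bézout, 739260s − 595820t = 560 has integer solutions iff gcd(739260, 595820) | 560.
Euclid: 739260 = 1·595820 + 143440; 595820 = 4·143440 + 22060; 143440 = 6·22060 + 11080; 22060 = 1·11080 + 10980; 11080 = 1·10980 + 100; 10980 = 109·100 + 80; 100 = 1·80 + 20; 80 = 4·20 + 0. gcd = 20; 560 mod 20 = 0. Yes.

Yes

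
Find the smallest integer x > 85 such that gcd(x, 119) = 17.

102

Multiples of 17 above 85: 17·6, 17·7, … . Need the cofactor coprime to 119/17 = 7.
Checking s = 6, 7, … the first with gcd(s, 7) = 1 is s = 6, giving 102.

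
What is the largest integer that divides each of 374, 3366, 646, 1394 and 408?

gcd(374, 3366): 3366 = 9·374 + 0 → 374
gcd(374, 646): 646 = 1·374 + 272; 374 = 1·272 + 102; 272 = 2·102 + 68; 102 = 1·68 + 34; 68 = 2·34 + 0 → 34
gcd(34, 1394): 1394 = 41·34 + 0 → 34
gcd(34, 408): 408 = 12·34 + 0 → 34

34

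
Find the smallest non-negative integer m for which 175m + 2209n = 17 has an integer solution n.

2045

Euclid: 2209 = 12·175 + 109; 175 = 1·109 + 66; 109 = 1·66 + 43; 66 = 1·43 + 23; 43 = 1·23 + 20; 23 = 1·20 + 3; 20 = 6·3 + 2; 3 = 1·2 + 1; 2 = 2·1 + 0 → gcd = 1; 17 = 1·17.
Back-substitution yields 175·(770) + 2209·(-61) = 1, so one solution is m = 770·17 = 13090, n = -61·17 = -1037.
Solutions in m differ by 2209/1 = 2209; the one in [0, 2209) is 13090 mod 2209 = 2045.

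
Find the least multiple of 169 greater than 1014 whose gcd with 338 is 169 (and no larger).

1183

338 = 169·2. Any a with gcd(a, 338) = 169 is a multiple of 169, say 169s, with s coprime to 2.
Need s > 1014/169, so s ≥ 7. First s ≥ 7 with gcd(s, 2) = 1 is s = 7. Thus a = 169·7 = 1183.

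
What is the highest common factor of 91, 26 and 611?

91 = 7 · 13; 26 = 2 · 13; 611 = 13 · 47
gcd takes min exponent of each prime: 13 = 13

13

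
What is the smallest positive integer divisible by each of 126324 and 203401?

212350644

gcd first: 203401 = 1·126324 + 77077; 126324 = 1·77077 + 49247; 77077 = 1·49247 + 27830; 49247 = 1·27830 + 21417; 27830 = 1·21417 + 6413; 21417 = 3·6413 + 2178; 6413 = 2·2178 + 2057; 2178 = 1·2057 + 121; 2057 = 17·121 + 0 → gcd = 121
lcm = 126324·203401/gcd = 25694427924/121 = 212350644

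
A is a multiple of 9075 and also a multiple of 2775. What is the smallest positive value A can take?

335775

gcd first: 9075 = 3·2775 + 750; 2775 = 3·750 + 525; 750 = 1·525 + 225; 525 = 2·225 + 75; 225 = 3·75 + 0 → gcd = 75
lcm = 9075·2775/gcd = 25183125/75 = 335775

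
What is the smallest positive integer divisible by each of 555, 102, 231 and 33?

1452990

lcm(555, 102) = 555·102/gcd = 56610/3 = 18870
lcm(18870, 231) = 18870·231/gcd = 4358970/3 = 1452990
lcm(1452990, 33) = 1452990·33/gcd = 47948670/33 = 1452990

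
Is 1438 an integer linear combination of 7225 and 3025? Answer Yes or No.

No

By Bézout, 7225s − 3025t = 1438 has integer solutions iff gcd(7225, 3025) | 1438.
Euclid: 7225 = 2·3025 + 1175; 3025 = 2·1175 + 675; 1175 = 1·675 + 500; 675 = 1·500 + 175; 500 = 2·175 + 150; 175 = 1·150 + 25; 150 = 6·25 + 0. gcd = 25; 1438 mod 25 = 13. No.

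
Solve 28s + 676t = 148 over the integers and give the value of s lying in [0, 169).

Euclid: 676 = 24·28 + 4; 28 = 7·4 + 0 → gcd = 4; 148 = 4·37.
Back-substitution yields 28·(-24) + 676·(1) = 4, so one solution is s = -24·37 = -888, t = 1·37 = 37.
Solutions in s differ by 676/4 = 169; the one in [0, 169) is -888 mod 169 = 126.

126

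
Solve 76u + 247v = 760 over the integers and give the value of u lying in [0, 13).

10

Euclid: 247 = 3·76 + 19; 76 = 4·19 + 0 → gcd = 19; 760 = 19·40.
Back-substitution yields 76·(-3) + 247·(1) = 19, so one solution is u = -3·40 = -120, v = 1·40 = 40.
Solutions in u differ by 247/19 = 13; the one in [0, 13) is -120 mod 13 = 10.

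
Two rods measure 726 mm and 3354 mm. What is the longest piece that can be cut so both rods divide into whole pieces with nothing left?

6

726 = 2 · 3 · 11²
3354 = 2 · 3 · 13 · 43
Common: 2 · 3 = 6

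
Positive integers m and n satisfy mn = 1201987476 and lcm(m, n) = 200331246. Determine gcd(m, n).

gcd·lcm = product, so gcd = 1201987476/200331246 = 6.

6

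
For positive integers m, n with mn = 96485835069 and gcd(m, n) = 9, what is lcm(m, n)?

10720648341

For any two positive integers, gcd × lcm equals their product. Hence lcm = 96485835069 / 9 = 10720648341.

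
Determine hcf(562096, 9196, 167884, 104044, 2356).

76

gcd(562096, 9196): 562096 = 61·9196 + 1140; 9196 = 8·1140 + 76; 1140 = 15·76 + 0 → 76
gcd(76, 167884): 167884 = 2209·76 + 0 → 76
gcd(76, 104044): 104044 = 1369·76 + 0 → 76
gcd(76, 2356): 2356 = 31·76 + 0 → 76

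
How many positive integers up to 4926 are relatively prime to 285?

2488

285 = 3·5·19. Inclusion–exclusion on these primes:
4926 − ⌊4926/3⌋ − ⌊4926/5⌋ − ⌊4926/19⌋ + ⌊4926/15⌋ + ⌊4926/57⌋ + ⌊4926/95⌋ − ⌊4926/285⌋ = 2488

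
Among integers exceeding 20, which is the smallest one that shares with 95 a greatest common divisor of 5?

25

Multiples of 5 above 20: 5·5, 5·6, … . Need the cofactor coprime to 95/5 = 19.
Checking s = 5, 6, … the first with gcd(s, 19) = 1 is s = 5, giving 25.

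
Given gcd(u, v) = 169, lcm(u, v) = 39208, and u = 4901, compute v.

1352

Using uv = gcd(u,v)·lcm(u,v) = 169·39208 = 6626152, we get v = 6626152/4901 = 1352.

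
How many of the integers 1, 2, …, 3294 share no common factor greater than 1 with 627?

1890

Prime factors of 627: 3, 11, 19. Count integers ≤ 3294 divisible by none of them.
By inclusion–exclusion: 3294 − ⌊3294/3⌋ − ⌊3294/11⌋ − ⌊3294/19⌋ + ⌊3294/33⌋ + ⌊3294/57⌋ + ⌊3294/209⌋ − ⌊3294/627⌋ = 1890.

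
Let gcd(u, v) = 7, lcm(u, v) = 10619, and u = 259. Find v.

287

u·v = gcd·lcm = 7·10619 = 74333, so v = 74333/259 = 287.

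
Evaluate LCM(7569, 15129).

12723489

7569 = 3² · 29²; 15129 = 3² · 41²
max exponents: 3² · 29² · 41² = 12723489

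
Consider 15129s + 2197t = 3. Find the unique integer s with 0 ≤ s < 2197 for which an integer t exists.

Euclid: 15129 = 6·2197 + 1947; 2197 = 1·1947 + 250; 1947 = 7·250 + 197; 250 = 1·197 + 53; 197 = 3·53 + 38; 53 = 1·38 + 15; 38 = 2·15 + 8; 15 = 1·8 + 7; 8 = 1·7 + 1; 7 = 7·1 + 0 → gcd = 1; 3 = 1·3.
Back-substitution yields 15129·(290) + 2197·(-1997) = 1, so one solution is s = 290·3 = 870, t = -1997·3 = -5991.
Solutions in s differ by 2197/1 = 2197; the one in [0, 2197) is 870 mod 2197 = 870.

870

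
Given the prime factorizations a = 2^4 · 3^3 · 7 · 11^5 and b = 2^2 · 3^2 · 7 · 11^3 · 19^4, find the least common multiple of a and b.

63468701969904

max exponent per prime: 2^4 · 3^3 · 7 · 11^5 · 19^4 = 63468701969904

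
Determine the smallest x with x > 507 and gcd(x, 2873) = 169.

676

gcd(x, 2873) = 169 forces 169 | x; write x = 169s. Then gcd(169s, 169·17) = 169·gcd(s, 17), so need gcd(s, 17) = 1.
169s > 507 gives s ≥ 4. The least s ≥ 4 coprime to 17 is 4, so x = 169·4 = 676.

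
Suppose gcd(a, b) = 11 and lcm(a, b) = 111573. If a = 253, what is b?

4851

a·b = gcd·lcm = 11·111573 = 1227303, so b = 1227303/253 = 4851.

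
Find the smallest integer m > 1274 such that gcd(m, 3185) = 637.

gcd(m, 3185) = 637 forces 637 | m; write m = 637s. Then gcd(637s, 637·5) = 637·gcd(s, 5), so need gcd(s, 5) = 1.
637s > 1274 gives s ≥ 3. The least s ≥ 3 coprime to 5 is 3, so m = 637·3 = 1911.

1911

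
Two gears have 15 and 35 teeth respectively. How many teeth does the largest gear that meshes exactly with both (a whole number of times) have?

5

Euclid: 35 = 2·15 + 5; 15 = 3·5 + 0. Last nonzero remainder: 5.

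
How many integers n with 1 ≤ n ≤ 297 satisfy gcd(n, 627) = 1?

171

627 = 3·11·19. Inclusion–exclusion on these primes:
297 − ⌊297/3⌋ − ⌊297/11⌋ − ⌊297/19⌋ + ⌊297/33⌋ + ⌊297/57⌋ + ⌊297/209⌋ − ⌊297/627⌋ = 171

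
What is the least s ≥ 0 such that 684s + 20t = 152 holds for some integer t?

3

Euclid: 684 = 34·20 + 4; 20 = 5·4 + 0 → gcd = 4; 152 = 4·38.
Back-substitution yields 684·(1) + 20·(-34) = 4, so one solution is s = 1·38 = 38, t = -34·38 = -1292.
Solutions in s differ by 20/4 = 5; the one in [0, 5) is 38 mod 5 = 3.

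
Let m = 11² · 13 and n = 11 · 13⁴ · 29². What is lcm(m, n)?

max exponent per prime: 11² · 13⁴ · 29² = 2906395921

2906395921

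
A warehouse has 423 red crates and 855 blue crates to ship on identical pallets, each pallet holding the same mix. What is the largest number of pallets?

9

423 = 3² · 47
855 = 3² · 5 · 19
Common: 3² = 9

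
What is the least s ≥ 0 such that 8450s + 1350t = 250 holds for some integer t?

Euclid: 8450 = 6·1350 + 350; 1350 = 3·350 + 300; 350 = 1·300 + 50; 300 = 6·50 + 0 → gcd = 50; 250 = 50·5.
Back-substitution yields 8450·(4) + 1350·(-25) = 50, so one solution is s = 4·5 = 20, t = -25·5 = -125.
Solutions in s differ by 1350/50 = 27; the one in [0, 27) is 20 mod 27 = 20.

20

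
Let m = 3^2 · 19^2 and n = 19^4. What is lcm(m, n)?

max exponent per prime: 3^2 · 19^4 = 1172889

1172889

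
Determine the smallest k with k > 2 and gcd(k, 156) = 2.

10

gcd(k, 156) = 2 forces 2 | k; write k = 2s. Then gcd(2s, 2·78) = 2·gcd(s, 78), so need gcd(s, 78) = 1.
2s > 2 gives s ≥ 2. The least s ≥ 2 coprime to 78 is 5, so k = 2·5 = 10.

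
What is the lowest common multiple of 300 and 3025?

gcd first: 3025 = 10·300 + 25; 300 = 12·25 + 0 → gcd = 25
lcm = 300·3025/gcd = 907500/25 = 36300

36300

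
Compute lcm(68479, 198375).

13584521625

68479 = 31 · 47²; 198375 = 3 · 5³ · 23²
max exponents: 3 · 5³ · 23² · 31 · 47² = 13584521625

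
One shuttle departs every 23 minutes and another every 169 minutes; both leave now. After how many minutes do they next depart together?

gcd first: 169 = 7·23 + 8; 23 = 2·8 + 7; 8 = 1·7 + 1; 7 = 7·1 + 0 → gcd = 1
lcm = 23·169/gcd = 3887/1 = 3887

3887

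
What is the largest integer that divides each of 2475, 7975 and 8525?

275

gcd(2475, 7975): 7975 = 3·2475 + 550; 2475 = 4·550 + 275; 550 = 2·275 + 0 → 275
gcd(275, 8525): 8525 = 31·275 + 0 → 275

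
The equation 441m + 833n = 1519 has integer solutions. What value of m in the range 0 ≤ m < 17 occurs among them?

11

gcd(441, 833) = 49 (Euclid: 833 = 1·441 + 392; 441 = 1·392 + 49; 392 = 8·49 + 0), and 49 | 1519.
Extended Euclid: 441·(2) + 833·(-1) = 49. Scale by 31: m₀ = 62.
General solution m = m₀ + 17t; reducing mod 17 gives m = 11 (and n = -4).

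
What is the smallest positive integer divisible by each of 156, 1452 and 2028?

156 = 2² · 3 · 13; 1452 = 2² · 3 · 11²; 2028 = 2² · 3 · 13²
lcm takes max exponent of each prime: 2² · 3 · 11² · 13² = 245388

245388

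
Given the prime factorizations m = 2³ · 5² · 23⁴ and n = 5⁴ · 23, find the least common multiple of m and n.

max exponent per prime: 2³ · 5⁴ · 23⁴ = 1399205000

1399205000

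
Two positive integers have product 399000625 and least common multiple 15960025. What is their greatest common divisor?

From gcd × lcm = mn: gcd = 399000625 / 15960025 = 25.

25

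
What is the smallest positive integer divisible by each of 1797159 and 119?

30551703

gcd first: 1797159 = 15102·119 + 21; 119 = 5·21 + 14; 21 = 1·14 + 7; 14 = 2·7 + 0 → gcd = 7
lcm = 1797159·119/gcd = 213861921/7 = 30551703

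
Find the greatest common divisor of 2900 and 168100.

Euclid: 168100 = 57·2900 + 2800; 2900 = 1·2800 + 100; 2800 = 28·100 + 0. Last nonzero remainder: 100.

100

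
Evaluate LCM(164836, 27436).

164836 = 2² · 7² · 29²; 27436 = 2² · 19³
max exponents: 2² · 7² · 19³ · 29² = 1130610124

1130610124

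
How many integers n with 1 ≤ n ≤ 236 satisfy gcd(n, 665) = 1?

153

665 = 5·7·19. Inclusion–exclusion on these primes:
236 − ⌊236/5⌋ − ⌊236/7⌋ − ⌊236/19⌋ + ⌊236/35⌋ + ⌊236/95⌋ + ⌊236/133⌋ − ⌊236/665⌋ = 153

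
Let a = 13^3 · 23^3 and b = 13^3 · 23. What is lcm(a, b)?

26730899

max exponent per prime: 13^3 · 23^3 = 26730899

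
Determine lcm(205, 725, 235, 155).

43309325

205 = 5 · 41; 725 = 5² · 29; 235 = 5 · 47; 155 = 5 · 31
lcm takes max exponent of each prime: 5² · 29 · 31 · 41 · 47 = 43309325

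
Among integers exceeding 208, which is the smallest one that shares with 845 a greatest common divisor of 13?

845 = 13·65. Any t with gcd(t, 845) = 13 is a multiple of 13, say 13s, with s coprime to 65.
Need s > 208/13, so s ≥ 17. First s ≥ 17 with gcd(s, 65) = 1 is s = 17. Thus t = 13·17 = 221.

221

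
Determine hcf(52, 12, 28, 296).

52 = 2² · 13; 12 = 2² · 3; 28 = 2² · 7; 296 = 2³ · 37
gcd takes min exponent of each prime: 2² = 4

4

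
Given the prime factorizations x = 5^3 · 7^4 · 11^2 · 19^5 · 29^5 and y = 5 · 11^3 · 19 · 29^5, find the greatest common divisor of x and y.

235775657755

min exponent per shared prime: 5 · 11^2 · 19 · 29^5 = 235775657755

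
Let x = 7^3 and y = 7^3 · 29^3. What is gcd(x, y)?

min exponent per shared prime: 7^3 = 343

343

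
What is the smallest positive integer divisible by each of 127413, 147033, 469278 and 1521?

lcm(127413, 147033) = 127413·147033/gcd = 18733915629/9 = 2081546181
lcm(2081546181, 469278) = 2081546181·469278/gcd = 976823828727318/279 = 3501160676442
lcm(3501160676442, 1521) = 3501160676442·1521/gcd = 5325265388868282/117 = 45515088793746

45515088793746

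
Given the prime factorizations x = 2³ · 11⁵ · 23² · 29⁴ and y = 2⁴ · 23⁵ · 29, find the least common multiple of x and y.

11730447499415128528

max exponent per prime: 2⁴ · 11⁵ · 23⁵ · 29⁴ = 11730447499415128528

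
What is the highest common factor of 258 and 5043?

Euclid: 5043 = 19·258 + 141; 258 = 1·141 + 117; 141 = 1·117 + 24; 117 = 4·24 + 21; 24 = 1·21 + 3; 21 = 7·3 + 0. Last nonzero remainder: 3.

3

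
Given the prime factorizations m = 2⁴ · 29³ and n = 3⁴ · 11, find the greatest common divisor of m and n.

1

min exponent per shared prime: (none) = 1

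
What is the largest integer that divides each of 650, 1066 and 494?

650 = 2 · 5² · 13; 1066 = 2 · 13 · 41; 494 = 2 · 13 · 19
gcd takes min exponent of each prime: 2 · 13 = 26

26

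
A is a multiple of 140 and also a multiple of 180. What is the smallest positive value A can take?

140 = 2² · 5 · 7; 180 = 2² · 3² · 5
max exponents: 2² · 3² · 5 · 7 = 1260

1260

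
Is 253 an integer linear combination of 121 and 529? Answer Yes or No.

Yes

gcd(121, 529): 529 = 4·121 + 45; 121 = 2·45 + 31; 45 = 1·31 + 14; 31 = 2·14 + 3; 14 = 4·3 + 2; 3 = 1·2 + 1; 2 = 2·1 + 0 → 1
1 divides 253, so a solution exists.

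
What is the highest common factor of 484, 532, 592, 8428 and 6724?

gcd(484, 532): 532 = 1·484 + 48; 484 = 10·48 + 4; 48 = 12·4 + 0 → 4
gcd(4, 592): 592 = 148·4 + 0 → 4
gcd(4, 8428): 8428 = 2107·4 + 0 → 4
gcd(4, 6724): 6724 = 1681·4 + 0 → 4

4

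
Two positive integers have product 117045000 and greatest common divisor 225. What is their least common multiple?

520200

Since gcd(a,b)·lcm(a,b) = ab, lcm = 117045000/225 = 520200.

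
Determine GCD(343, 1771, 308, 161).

7

gcd(343, 1771): 1771 = 5·343 + 56; 343 = 6·56 + 7; 56 = 8·7 + 0 → 7
gcd(7, 308): 308 = 44·7 + 0 → 7
gcd(7, 161): 161 = 23·7 + 0 → 7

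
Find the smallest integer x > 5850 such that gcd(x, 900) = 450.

6750

900 = 450·2. Any x with gcd(x, 900) = 450 is a multiple of 450, say 450s, with s coprime to 2.
Need s > 5850/450, so s ≥ 14. First s ≥ 14 with gcd(s, 2) = 1 is s = 15. Thus x = 450·15 = 6750.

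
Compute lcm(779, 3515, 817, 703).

779 = 19 · 41; 3515 = 5 · 19 · 37; 817 = 19 · 43; 703 = 19 · 37
lcm takes max exponent of each prime: 5 · 19 · 37 · 41 · 43 = 6196945

6196945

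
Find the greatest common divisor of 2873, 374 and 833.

17

gcd(2873, 374): 2873 = 7·374 + 255; 374 = 1·255 + 119; 255 = 2·119 + 17; 119 = 7·17 + 0 → 17
gcd(17, 833): 833 = 49·17 + 0 → 17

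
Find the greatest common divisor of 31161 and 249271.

17

Euclid: 249271 = 7·31161 + 31144; 31161 = 1·31144 + 17; 31144 = 1832·17 + 0. Last nonzero remainder: 17.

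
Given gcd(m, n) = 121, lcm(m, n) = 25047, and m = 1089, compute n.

2783

Using mn = gcd(m,n)·lcm(m,n) = 121·25047 = 3030687, we get n = 3030687/1089 = 2783.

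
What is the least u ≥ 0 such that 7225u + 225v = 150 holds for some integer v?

gcd(7225, 225) = 25 (Euclid: 7225 = 32·225 + 25; 225 = 9·25 + 0), and 25 | 150.
Extended Euclid: 7225·(1) + 225·(-32) = 25. Scale by 6: u₀ = 6.
General solution u = u₀ + 9t; reducing mod 9 gives u = 6 (and v = -192).

6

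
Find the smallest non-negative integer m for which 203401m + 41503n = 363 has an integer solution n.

10

Euclid: 203401 = 4·41503 + 37389; 41503 = 1·37389 + 4114; 37389 = 9·4114 + 363; 4114 = 11·363 + 121; 363 = 3·121 + 0 → gcd = 121; 363 = 121·3.
Back-substitution yields 203401·(-111) + 41503·(544) = 121, so one solution is m = -111·3 = -333, n = 544·3 = 1632.
Solutions in m differ by 41503/121 = 343; the one in [0, 343) is -333 mod 343 = 10.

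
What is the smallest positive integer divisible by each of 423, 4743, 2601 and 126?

lcm(423, 4743) = 423·4743/gcd = 2006289/9 = 222921
lcm(222921, 2601) = 222921·2601/gcd = 579817521/153 = 3789657
lcm(3789657, 126) = 3789657·126/gcd = 477496782/9 = 53055198

53055198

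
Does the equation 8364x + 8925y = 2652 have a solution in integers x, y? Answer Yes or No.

Yes

gcd(8364, 8925): 8925 = 1·8364 + 561; 8364 = 14·561 + 510; 561 = 1·510 + 51; 510 = 10·51 + 0 → 51
51 divides 2652, so a solution exists.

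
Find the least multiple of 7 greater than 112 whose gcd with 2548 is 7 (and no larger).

119

2548 = 7·364. Any t with gcd(t, 2548) = 7 is a multiple of 7, say 7s, with s coprime to 364.
Need s > 112/7, so s ≥ 17. First s ≥ 17 with gcd(s, 364) = 1 is s = 17. Thus t = 7·17 = 119.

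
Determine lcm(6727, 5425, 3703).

88964575

lcm(6727, 5425) = 6727·5425/gcd = 36493975/217 = 168175
lcm(168175, 3703) = 168175·3703/gcd = 622752025/7 = 88964575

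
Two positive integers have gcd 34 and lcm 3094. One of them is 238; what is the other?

Using pq = gcd(p,q)·lcm(p,q) = 34·3094 = 105196, we get q = 105196/238 = 442.

442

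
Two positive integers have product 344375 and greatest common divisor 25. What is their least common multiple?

gcd·lcm = product, so lcm = 344375/25 = 13775.

13775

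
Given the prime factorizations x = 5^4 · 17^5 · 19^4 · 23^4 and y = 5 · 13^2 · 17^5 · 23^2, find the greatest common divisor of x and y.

3755521765

min exponent per shared prime: 5 · 17^5 · 23^2 = 3755521765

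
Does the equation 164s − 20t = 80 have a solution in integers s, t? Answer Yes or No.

Yes

By Bézout, 164s − 20t = 80 has integer solutions iff gcd(164, 20) | 80.
Euclid: 164 = 8·20 + 4; 20 = 5·4 + 0. gcd = 4; 80 mod 4 = 0. Yes.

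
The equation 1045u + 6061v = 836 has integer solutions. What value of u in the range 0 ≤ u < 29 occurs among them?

24

Euclid: 6061 = 5·1045 + 836; 1045 = 1·836 + 209; 836 = 4·209 + 0 → gcd = 209; 836 = 209·4.
Back-substitution yields 1045·(6) + 6061·(-1) = 209, so one solution is u = 6·4 = 24, v = -1·4 = -4.
Solutions in u differ by 6061/209 = 29; the one in [0, 29) is 24 mod 29 = 24.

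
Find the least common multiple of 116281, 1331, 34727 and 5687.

17253658499

116281 = 11² · 31²; 1331 = 11³; 34727 = 7 · 11² · 41; 5687 = 11² · 47
lcm takes max exponent of each prime: 7 · 11³ · 31² · 41 · 47 = 17253658499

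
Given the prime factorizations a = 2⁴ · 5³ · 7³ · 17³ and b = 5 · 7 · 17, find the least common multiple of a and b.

3370318000

max exponent per prime: 2⁴ · 5³ · 7³ · 17³ = 3370318000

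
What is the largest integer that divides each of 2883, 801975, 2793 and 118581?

3

gcd(2883, 801975): 801975 = 278·2883 + 501; 2883 = 5·501 + 378; 501 = 1·378 + 123; 378 = 3·123 + 9; 123 = 13·9 + 6; 9 = 1·6 + 3; 6 = 2·3 + 0 → 3
gcd(3, 2793): 2793 = 931·3 + 0 → 3
gcd(3, 118581): 118581 = 39527·3 + 0 → 3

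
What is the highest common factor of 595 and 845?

5

595 = 5 · 7 · 17
845 = 5 · 13²
Common: 5 = 5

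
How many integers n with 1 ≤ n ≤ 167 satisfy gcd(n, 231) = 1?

Prime factors of 231: 3, 7, 11. Count integers ≤ 167 divisible by none of them.
By inclusion–exclusion: 167 − ⌊167/3⌋ − ⌊167/7⌋ − ⌊167/11⌋ + ⌊167/21⌋ + ⌊167/33⌋ + ⌊167/77⌋ − ⌊167/231⌋ = 88.

88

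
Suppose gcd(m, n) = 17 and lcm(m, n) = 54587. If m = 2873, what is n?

323

Using mn = gcd(m,n)·lcm(m,n) = 17·54587 = 927979, we get n = 927979/2873 = 323.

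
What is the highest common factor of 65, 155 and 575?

5

65 = 5 · 13; 155 = 5 · 31; 575 = 5² · 23
gcd takes min exponent of each prime: 5 = 5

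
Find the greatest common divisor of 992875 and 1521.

169

992875 = 5³ · 13² · 47
1521 = 3² · 13²
Common: 13² = 169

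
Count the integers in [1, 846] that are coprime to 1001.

609

Prime factors of 1001: 7, 11, 13. Count integers ≤ 846 divisible by none of them.
By inclusion–exclusion: 846 − ⌊846/7⌋ − ⌊846/11⌋ − ⌊846/13⌋ + ⌊846/77⌋ + ⌊846/91⌋ + ⌊846/143⌋ − ⌊846/1001⌋ = 609.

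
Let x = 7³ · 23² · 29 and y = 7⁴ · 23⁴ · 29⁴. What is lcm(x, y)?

475220859792721

max exponent per prime: 7⁴ · 23⁴ · 29⁴ = 475220859792721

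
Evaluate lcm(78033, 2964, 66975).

78033 = 3 · 19 · 37²; 2964 = 2² · 3 · 13 · 19; 66975 = 3 · 5² · 19 · 47
lcm takes max exponent of each prime: 2² · 3 · 5² · 13 · 19 · 37² · 47 = 4767816300

4767816300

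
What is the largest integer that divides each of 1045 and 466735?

95

1045 = 5 · 11 · 19
466735 = 5 · 17³ · 19
Common: 5 · 19 = 95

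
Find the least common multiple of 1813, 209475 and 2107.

lcm(1813, 209475) = 1813·209475/gcd = 379778175/49 = 7750575
lcm(7750575, 2107) = 7750575·2107/gcd = 16330461525/49 = 333274725

333274725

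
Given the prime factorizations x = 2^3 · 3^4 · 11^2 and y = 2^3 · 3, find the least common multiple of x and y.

78408

max exponent per prime: 2^3 · 3^4 · 11^2 = 78408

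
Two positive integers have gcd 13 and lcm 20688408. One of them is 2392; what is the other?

Using pq = gcd(p,q)·lcm(p,q) = 13·20688408 = 268949304, we get q = 268949304/2392 = 112437.

112437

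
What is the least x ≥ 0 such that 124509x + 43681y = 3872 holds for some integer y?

93

gcd(124509, 43681) = 121 (Euclid: 124509 = 2·43681 + 37147; 43681 = 1·37147 + 6534; 37147 = 5·6534 + 4477; 6534 = 1·4477 + 2057; 4477 = 2·2057 + 363; 2057 = 5·363 + 242; 363 = 1·242 + 121; 242 = 2·121 + 0), and 121 | 3872.
Extended Euclid: 124509·(127) + 43681·(-362) = 121. Scale by 32: x₀ = 4064.
General solution x = x₀ + 361t; reducing mod 361 gives x = 93 (and y = -265).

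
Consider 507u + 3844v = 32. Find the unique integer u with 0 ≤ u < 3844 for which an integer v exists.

Euclid: 3844 = 7·507 + 295; 507 = 1·295 + 212; 295 = 1·212 + 83; 212 = 2·83 + 46; 83 = 1·46 + 37; 46 = 1·37 + 9; 37 = 4·9 + 1; 9 = 9·1 + 0 → gcd = 1; 32 = 1·32.
Back-substitution yields 507·(-417) + 3844·(55) = 1, so one solution is u = -417·32 = -13344, v = 55·32 = 1760.
Solutions in u differ by 3844/1 = 3844; the one in [0, 3844) is -13344 mod 3844 = 2032.

2032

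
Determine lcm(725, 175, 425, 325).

1121575

725 = 5² · 29; 175 = 5² · 7; 425 = 5² · 17; 325 = 5² · 13
lcm takes max exponent of each prime: 5² · 7 · 13 · 17 · 29 = 1121575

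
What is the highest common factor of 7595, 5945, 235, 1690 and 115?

7595 = 5 · 7² · 31; 5945 = 5 · 29 · 41; 235 = 5 · 47; 1690 = 2 · 5 · 13²; 115 = 5 · 23
gcd takes min exponent of each prime: 5 = 5

5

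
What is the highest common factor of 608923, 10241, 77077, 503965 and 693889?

608923 = 7² · 17² · 43; 10241 = 7² · 11 · 19; 77077 = 7² · 11² · 13; 503965 = 5 · 7² · 11² · 17; 693889 = 7⁴ · 17²
gcd takes min exponent of each prime: 7² = 49

49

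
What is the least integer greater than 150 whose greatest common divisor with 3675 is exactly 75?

gcd(t, 3675) = 75 forces 75 | t; write t = 75s. Then gcd(75s, 75·49) = 75·gcd(s, 49), so need gcd(s, 49) = 1.
75s > 150 gives s ≥ 3. The least s ≥ 3 coprime to 49 is 3, so t = 75·3 = 225.

225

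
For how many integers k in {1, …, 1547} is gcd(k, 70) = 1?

530

70 = 2·5·7. Inclusion–exclusion on these primes:
1547 − ⌊1547/2⌋ − ⌊1547/5⌋ − ⌊1547/7⌋ + ⌊1547/10⌋ + ⌊1547/14⌋ + ⌊1547/35⌋ − ⌊1547/70⌋ = 530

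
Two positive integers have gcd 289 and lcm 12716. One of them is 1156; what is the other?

Using pq = gcd(p,q)·lcm(p,q) = 289·12716 = 3674924, we get q = 3674924/1156 = 3179.

3179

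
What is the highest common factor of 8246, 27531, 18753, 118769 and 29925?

133

gcd(8246, 27531): 27531 = 3·8246 + 2793; 8246 = 2·2793 + 2660; 2793 = 1·2660 + 133; 2660 = 20·133 + 0 → 133
gcd(133, 18753): 18753 = 141·133 + 0 → 133
gcd(133, 118769): 118769 = 893·133 + 0 → 133
gcd(133, 29925): 29925 = 225·133 + 0 → 133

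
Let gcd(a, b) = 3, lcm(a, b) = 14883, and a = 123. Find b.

a·b = gcd·lcm = 3·14883 = 44649, so b = 44649/123 = 363.

363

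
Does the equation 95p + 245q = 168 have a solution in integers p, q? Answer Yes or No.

No

By Bézout, 95p + 245q = 168 has integer solutions iff gcd(95, 245) | 168.
Euclid: 245 = 2·95 + 55; 95 = 1·55 + 40; 55 = 1·40 + 15; 40 = 2·15 + 10; 15 = 1·10 + 5; 10 = 2·5 + 0. gcd = 5; 168 mod 5 = 3. No.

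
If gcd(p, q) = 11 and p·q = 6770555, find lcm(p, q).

615505

Since gcd(p,q)·lcm(p,q) = pq, lcm = 6770555/11 = 615505.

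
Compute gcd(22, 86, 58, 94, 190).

gcd(22, 86): 86 = 3·22 + 20; 22 = 1·20 + 2; 20 = 10·2 + 0 → 2
gcd(2, 58): 58 = 29·2 + 0 → 2
gcd(2, 94): 94 = 47·2 + 0 → 2
gcd(2, 190): 190 = 95·2 + 0 → 2

2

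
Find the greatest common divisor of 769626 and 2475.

99

769626 = 2 · 3² · 11 · 13² · 23
2475 = 3² · 5² · 11
Common: 3² · 11 = 99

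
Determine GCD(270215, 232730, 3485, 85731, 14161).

17

gcd(270215, 232730): 270215 = 1·232730 + 37485; 232730 = 6·37485 + 7820; 37485 = 4·7820 + 6205; 7820 = 1·6205 + 1615; 6205 = 3·1615 + 1360; 1615 = 1·1360 + 255; 1360 = 5·255 + 85; 255 = 3·85 + 0 → 85
gcd(85, 3485): 3485 = 41·85 + 0 → 85
gcd(85, 85731): 85731 = 1008·85 + 51; 85 = 1·51 + 34; 51 = 1·34 + 17; 34 = 2·17 + 0 → 17
gcd(17, 14161): 14161 = 833·17 + 0 → 17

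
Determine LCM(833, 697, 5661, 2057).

833 = 7² · 17; 697 = 17 · 41; 5661 = 3² · 17 · 37; 2057 = 11² · 17
lcm takes max exponent of each prime: 3² · 7² · 11² · 17 · 37 · 41 = 1376126829

1376126829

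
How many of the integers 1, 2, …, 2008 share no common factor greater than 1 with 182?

182 = 2·7·13. Inclusion–exclusion on these primes:
2008 − ⌊2008/2⌋ − ⌊2008/7⌋ − ⌊2008/13⌋ + ⌊2008/14⌋ + ⌊2008/26⌋ + ⌊2008/91⌋ − ⌊2008/182⌋ = 795

795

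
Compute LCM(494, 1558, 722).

384826

494 = 2 · 13 · 19; 1558 = 2 · 19 · 41; 722 = 2 · 19²
lcm takes max exponent of each prime: 2 · 13 · 19² · 41 = 384826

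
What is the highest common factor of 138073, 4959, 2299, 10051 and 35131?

19

gcd(138073, 4959): 138073 = 27·4959 + 4180; 4959 = 1·4180 + 779; 4180 = 5·779 + 285; 779 = 2·285 + 209; 285 = 1·209 + 76; 209 = 2·76 + 57; 76 = 1·57 + 19; 57 = 3·19 + 0 → 19
gcd(19, 2299): 2299 = 121·19 + 0 → 19
gcd(19, 10051): 10051 = 529·19 + 0 → 19
gcd(19, 35131): 35131 = 1849·19 + 0 → 19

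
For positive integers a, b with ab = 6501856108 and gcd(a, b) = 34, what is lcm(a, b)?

gcd·lcm = product, so lcm = 6501856108/34 = 191231062.

191231062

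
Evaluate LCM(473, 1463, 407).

473 = 11 · 43; 1463 = 7 · 11 · 19; 407 = 11 · 37
lcm takes max exponent of each prime: 7 · 11 · 19 · 37 · 43 = 2327633

2327633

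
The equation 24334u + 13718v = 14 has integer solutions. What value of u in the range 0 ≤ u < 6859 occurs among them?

5948

Reduce mod 13718: 24334u ≡ 14 (mod 13718). With g = gcd(24334, 13718) = 2 dividing 14, divide through: 12167u ≡ 7 (mod 6859).
Since gcd(12167, 6859) = 1, u ≡ 7·(12167)⁻¹ ≡ 5948 (mod 6859). Smallest non-negative: 5948.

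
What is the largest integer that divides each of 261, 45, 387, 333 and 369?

gcd(261, 45): 261 = 5·45 + 36; 45 = 1·36 + 9; 36 = 4·9 + 0 → 9
gcd(9, 387): 387 = 43·9 + 0 → 9
gcd(9, 333): 333 = 37·9 + 0 → 9
gcd(9, 369): 369 = 41·9 + 0 → 9

9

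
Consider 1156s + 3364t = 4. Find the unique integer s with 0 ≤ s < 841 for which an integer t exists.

Euclid: 3364 = 2·1156 + 1052; 1156 = 1·1052 + 104; 1052 = 10·104 + 12; 104 = 8·12 + 8; 12 = 1·8 + 4; 8 = 2·4 + 0 → gcd = 4; 4 = 4·1.
Back-substitution yields 1156·(-291) + 3364·(100) = 4, so one solution is s = -291·1 = -291, t = 100·1 = 100.
Solutions in s differ by 3364/4 = 841; the one in [0, 841) is -291 mod 841 = 550.

550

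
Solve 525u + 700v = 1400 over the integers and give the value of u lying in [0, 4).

gcd(525, 700) = 175 (Euclid: 700 = 1·525 + 175; 525 = 3·175 + 0), and 175 | 1400.
Extended Euclid: 525·(-1) + 700·(1) = 175. Scale by 8: u₀ = -8.
General solution u = u₀ + 4t; reducing mod 4 gives u = 0 (and v = 2).

0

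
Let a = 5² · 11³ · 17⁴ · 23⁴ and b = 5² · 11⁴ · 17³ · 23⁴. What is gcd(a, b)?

45748427668075

min exponent per shared prime: 5² · 11³ · 17³ · 23⁴ = 45748427668075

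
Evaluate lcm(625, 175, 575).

100625

625 = 5⁴; 175 = 5² · 7; 575 = 5² · 23
lcm takes max exponent of each prime: 5⁴ · 7 · 23 = 100625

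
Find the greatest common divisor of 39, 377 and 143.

gcd(39, 377): 377 = 9·39 + 26; 39 = 1·26 + 13; 26 = 2·13 + 0 → 13
gcd(13, 143): 143 = 11·13 + 0 → 13

13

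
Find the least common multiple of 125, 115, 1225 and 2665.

75086375

lcm(125, 115) = 125·115/gcd = 14375/5 = 2875
lcm(2875, 1225) = 2875·1225/gcd = 3521875/25 = 140875
lcm(140875, 2665) = 140875·2665/gcd = 375431875/5 = 75086375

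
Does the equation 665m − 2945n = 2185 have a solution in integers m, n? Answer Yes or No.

gcd(665, 2945): 2945 = 4·665 + 285; 665 = 2·285 + 95; 285 = 3·95 + 0 → 95
95 divides 2185, so a solution exists.

Yes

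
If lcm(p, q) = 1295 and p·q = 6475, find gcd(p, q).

5

From gcd × lcm = pq: gcd = 6475 / 1295 = 5.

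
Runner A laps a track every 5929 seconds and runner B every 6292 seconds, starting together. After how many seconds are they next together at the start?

gcd first: 6292 = 1·5929 + 363; 5929 = 16·363 + 121; 363 = 3·121 + 0 → gcd = 121
lcm = 5929·6292/gcd = 37305268/121 = 308308

308308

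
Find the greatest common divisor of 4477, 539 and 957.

gcd(4477, 539): 4477 = 8·539 + 165; 539 = 3·165 + 44; 165 = 3·44 + 33; 44 = 1·33 + 11; 33 = 3·11 + 0 → 11
gcd(11, 957): 957 = 87·11 + 0 → 11

11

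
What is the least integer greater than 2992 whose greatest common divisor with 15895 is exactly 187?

Multiples of 187 above 2992: 187·17, 187·18, … . Need the cofactor coprime to 15895/187 = 85.
Checking s = 17, 18, … the first with gcd(s, 85) = 1 is s = 18, giving 3366.

3366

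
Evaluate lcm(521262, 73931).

gcd first: 521262 = 7·73931 + 3745; 73931 = 19·3745 + 2776; 3745 = 1·2776 + 969; 2776 = 2·969 + 838; 969 = 1·838 + 131; 838 = 6·131 + 52; 131 = 2·52 + 27; 52 = 1·27 + 25; 27 = 1·25 + 2; 25 = 12·2 + 1; 2 = 2·1 + 0 → gcd = 1
lcm = 521262·73931/gcd = 38537420922/1 = 38537420922

38537420922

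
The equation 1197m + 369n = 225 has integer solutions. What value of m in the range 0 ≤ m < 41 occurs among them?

gcd(1197, 369) = 9 (Euclid: 1197 = 3·369 + 90; 369 = 4·90 + 9; 90 = 10·9 + 0), and 9 | 225.
Extended Euclid: 1197·(-4) + 369·(13) = 9. Scale by 25: m₀ = -100.
General solution m = m₀ + 41t; reducing mod 41 gives m = 23 (and n = -74).

23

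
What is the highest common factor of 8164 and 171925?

13

8164 = 2² · 13 · 157
171925 = 5² · 13 · 23²
Common: 13 = 13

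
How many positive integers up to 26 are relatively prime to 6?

6 = 2·3. Inclusion–exclusion on these primes:
26 − ⌊26/2⌋ − ⌊26/3⌋ + ⌊26/6⌋ = 9

9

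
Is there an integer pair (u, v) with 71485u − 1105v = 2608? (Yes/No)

No

By Bézout, 71485u − 1105v = 2608 has integer solutions iff gcd(71485, 1105) | 2608.
Euclid: 71485 = 64·1105 + 765; 1105 = 1·765 + 340; 765 = 2·340 + 85; 340 = 4·85 + 0. gcd = 85; 2608 mod 85 = 58. No.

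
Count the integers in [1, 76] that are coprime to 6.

Prime factors of 6: 2, 3. Count integers ≤ 76 divisible by none of them.
By inclusion–exclusion: 76 − ⌊76/2⌋ − ⌊76/3⌋ + ⌊76/6⌋ = 25.

25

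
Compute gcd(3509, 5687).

121

3509 = 11² · 29
5687 = 11² · 47
Common: 11² = 121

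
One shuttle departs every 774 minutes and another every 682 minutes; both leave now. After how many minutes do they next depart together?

263934

774 = 2 · 3² · 43; 682 = 2 · 11 · 31
max exponents: 2 · 3² · 11 · 31 · 43 = 263934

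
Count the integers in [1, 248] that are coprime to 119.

Prime factors of 119: 7, 17. Count integers ≤ 248 divisible by none of them.
By inclusion–exclusion: 248 − ⌊248/7⌋ − ⌊248/17⌋ + ⌊248/119⌋ = 201.

201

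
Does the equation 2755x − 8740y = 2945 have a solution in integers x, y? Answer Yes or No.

gcd(2755, 8740): 8740 = 3·2755 + 475; 2755 = 5·475 + 380; 475 = 1·380 + 95; 380 = 4·95 + 0 → 95
95 divides 2945, so a solution exists.

Yes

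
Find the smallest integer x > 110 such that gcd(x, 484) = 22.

gcd(x, 484) = 22 forces 22 | x; write x = 22s. Then gcd(22s, 22·22) = 22·gcd(s, 22), so need gcd(s, 22) = 1.
22s > 110 gives s ≥ 6. The least s ≥ 6 coprime to 22 is 7, so x = 22·7 = 154.

154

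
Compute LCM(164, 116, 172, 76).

3885652

164 = 2² · 41; 116 = 2² · 29; 172 = 2² · 43; 76 = 2² · 19
lcm takes max exponent of each prime: 2² · 19 · 29 · 41 · 43 = 3885652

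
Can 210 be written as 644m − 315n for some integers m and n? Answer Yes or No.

gcd(644, 315): 644 = 2·315 + 14; 315 = 22·14 + 7; 14 = 2·7 + 0 → 7
7 divides 210, so a solution exists.

Yes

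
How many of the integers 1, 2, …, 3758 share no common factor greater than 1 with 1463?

2775

Prime factors of 1463: 7, 11, 19. Count integers ≤ 3758 divisible by none of them.
By inclusion–exclusion: 3758 − ⌊3758/7⌋ − ⌊3758/11⌋ − ⌊3758/19⌋ + ⌊3758/77⌋ + ⌊3758/133⌋ + ⌊3758/209⌋ − ⌊3758/1463⌋ = 2775.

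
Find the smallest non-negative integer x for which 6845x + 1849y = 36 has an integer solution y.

1359

gcd(6845, 1849) = 1 (Euclid: 6845 = 3·1849 + 1298; 1849 = 1·1298 + 551; 1298 = 2·551 + 196; 551 = 2·196 + 159; 196 = 1·159 + 37; 159 = 4·37 + 11; 37 = 3·11 + 4; 11 = 2·4 + 3; 4 = 1·3 + 1; 3 = 3·1 + 0), and 1 | 36.
Extended Euclid: 6845·(500) + 1849·(-1851) = 1. Scale by 36: x₀ = 18000.
General solution x = x₀ + 1849t; reducing mod 1849 gives x = 1359 (and y = -5031).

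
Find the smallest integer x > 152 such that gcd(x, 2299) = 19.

2299 = 19·121. Any x with gcd(x, 2299) = 19 is a multiple of 19, say 19s, with s coprime to 121.
Need s > 152/19, so s ≥ 9. First s ≥ 9 with gcd(s, 121) = 1 is s = 9. Thus x = 19·9 = 171.

171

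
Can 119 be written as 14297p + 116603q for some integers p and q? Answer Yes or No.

gcd(14297, 116603): 116603 = 8·14297 + 2227; 14297 = 6·2227 + 935; 2227 = 2·935 + 357; 935 = 2·357 + 221; 357 = 1·221 + 136; 221 = 1·136 + 85; 136 = 1·85 + 51; 85 = 1·51 + 34; 51 = 1·34 + 17; 34 = 2·17 + 0 → 17
17 divides 119, so a solution exists.

Yes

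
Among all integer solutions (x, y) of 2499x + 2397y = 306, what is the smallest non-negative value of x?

Reduce mod 2397: 2499x ≡ 306 (mod 2397). With g = gcd(2499, 2397) = 51 dividing 306, divide through: 49x ≡ 6 (mod 47).
Since gcd(49, 47) = 1, x ≡ 6·(49)⁻¹ ≡ 3 (mod 47). Smallest non-negative: 3.

3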